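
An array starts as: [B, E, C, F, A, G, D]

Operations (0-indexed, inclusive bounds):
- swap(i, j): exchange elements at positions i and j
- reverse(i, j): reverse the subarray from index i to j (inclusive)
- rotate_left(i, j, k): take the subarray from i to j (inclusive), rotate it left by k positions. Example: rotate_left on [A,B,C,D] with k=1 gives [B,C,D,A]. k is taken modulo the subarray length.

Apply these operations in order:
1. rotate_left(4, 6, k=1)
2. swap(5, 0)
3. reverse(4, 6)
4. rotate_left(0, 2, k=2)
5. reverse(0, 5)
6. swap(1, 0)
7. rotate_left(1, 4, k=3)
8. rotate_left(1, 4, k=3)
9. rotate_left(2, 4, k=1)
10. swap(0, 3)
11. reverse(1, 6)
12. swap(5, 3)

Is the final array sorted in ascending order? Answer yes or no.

After 1 (rotate_left(4, 6, k=1)): [B, E, C, F, G, D, A]
After 2 (swap(5, 0)): [D, E, C, F, G, B, A]
After 3 (reverse(4, 6)): [D, E, C, F, A, B, G]
After 4 (rotate_left(0, 2, k=2)): [C, D, E, F, A, B, G]
After 5 (reverse(0, 5)): [B, A, F, E, D, C, G]
After 6 (swap(1, 0)): [A, B, F, E, D, C, G]
After 7 (rotate_left(1, 4, k=3)): [A, D, B, F, E, C, G]
After 8 (rotate_left(1, 4, k=3)): [A, E, D, B, F, C, G]
After 9 (rotate_left(2, 4, k=1)): [A, E, B, F, D, C, G]
After 10 (swap(0, 3)): [F, E, B, A, D, C, G]
After 11 (reverse(1, 6)): [F, G, C, D, A, B, E]
After 12 (swap(5, 3)): [F, G, C, B, A, D, E]

Answer: no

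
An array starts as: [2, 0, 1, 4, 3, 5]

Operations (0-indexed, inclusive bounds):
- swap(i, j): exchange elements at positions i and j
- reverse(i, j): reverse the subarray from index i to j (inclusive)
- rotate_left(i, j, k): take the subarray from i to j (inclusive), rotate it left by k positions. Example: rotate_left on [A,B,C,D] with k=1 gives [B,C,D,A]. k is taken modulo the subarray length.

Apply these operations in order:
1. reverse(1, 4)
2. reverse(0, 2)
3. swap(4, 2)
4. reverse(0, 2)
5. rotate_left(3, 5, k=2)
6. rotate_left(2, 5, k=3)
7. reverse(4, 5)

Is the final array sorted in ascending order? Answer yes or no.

Answer: no

Derivation:
After 1 (reverse(1, 4)): [2, 3, 4, 1, 0, 5]
After 2 (reverse(0, 2)): [4, 3, 2, 1, 0, 5]
After 3 (swap(4, 2)): [4, 3, 0, 1, 2, 5]
After 4 (reverse(0, 2)): [0, 3, 4, 1, 2, 5]
After 5 (rotate_left(3, 5, k=2)): [0, 3, 4, 5, 1, 2]
After 6 (rotate_left(2, 5, k=3)): [0, 3, 2, 4, 5, 1]
After 7 (reverse(4, 5)): [0, 3, 2, 4, 1, 5]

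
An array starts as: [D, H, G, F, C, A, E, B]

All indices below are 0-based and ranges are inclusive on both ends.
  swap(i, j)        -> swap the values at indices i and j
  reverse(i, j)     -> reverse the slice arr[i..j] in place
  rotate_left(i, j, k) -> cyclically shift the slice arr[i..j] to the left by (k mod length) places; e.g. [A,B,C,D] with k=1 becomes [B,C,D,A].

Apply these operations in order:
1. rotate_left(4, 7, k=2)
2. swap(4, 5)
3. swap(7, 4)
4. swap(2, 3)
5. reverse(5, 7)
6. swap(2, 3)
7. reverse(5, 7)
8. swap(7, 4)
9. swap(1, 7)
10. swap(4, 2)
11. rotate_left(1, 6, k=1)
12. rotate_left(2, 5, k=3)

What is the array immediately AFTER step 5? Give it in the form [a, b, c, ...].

After 1 (rotate_left(4, 7, k=2)): [D, H, G, F, E, B, C, A]
After 2 (swap(4, 5)): [D, H, G, F, B, E, C, A]
After 3 (swap(7, 4)): [D, H, G, F, A, E, C, B]
After 4 (swap(2, 3)): [D, H, F, G, A, E, C, B]
After 5 (reverse(5, 7)): [D, H, F, G, A, B, C, E]

Answer: [D, H, F, G, A, B, C, E]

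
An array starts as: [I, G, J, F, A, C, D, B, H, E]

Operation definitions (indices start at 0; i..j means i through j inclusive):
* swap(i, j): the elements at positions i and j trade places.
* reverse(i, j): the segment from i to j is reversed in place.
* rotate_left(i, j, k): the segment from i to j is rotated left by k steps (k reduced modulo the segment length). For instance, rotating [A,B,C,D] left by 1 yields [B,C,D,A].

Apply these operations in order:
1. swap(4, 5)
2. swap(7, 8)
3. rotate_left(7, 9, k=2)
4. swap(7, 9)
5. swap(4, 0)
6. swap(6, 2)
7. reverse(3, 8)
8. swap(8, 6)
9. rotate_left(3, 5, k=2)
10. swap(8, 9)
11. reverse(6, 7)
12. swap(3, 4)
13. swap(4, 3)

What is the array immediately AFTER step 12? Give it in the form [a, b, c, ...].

After 1 (swap(4, 5)): [I, G, J, F, C, A, D, B, H, E]
After 2 (swap(7, 8)): [I, G, J, F, C, A, D, H, B, E]
After 3 (rotate_left(7, 9, k=2)): [I, G, J, F, C, A, D, E, H, B]
After 4 (swap(7, 9)): [I, G, J, F, C, A, D, B, H, E]
After 5 (swap(4, 0)): [C, G, J, F, I, A, D, B, H, E]
After 6 (swap(6, 2)): [C, G, D, F, I, A, J, B, H, E]
After 7 (reverse(3, 8)): [C, G, D, H, B, J, A, I, F, E]
After 8 (swap(8, 6)): [C, G, D, H, B, J, F, I, A, E]
After 9 (rotate_left(3, 5, k=2)): [C, G, D, J, H, B, F, I, A, E]
After 10 (swap(8, 9)): [C, G, D, J, H, B, F, I, E, A]
After 11 (reverse(6, 7)): [C, G, D, J, H, B, I, F, E, A]
After 12 (swap(3, 4)): [C, G, D, H, J, B, I, F, E, A]

Answer: [C, G, D, H, J, B, I, F, E, A]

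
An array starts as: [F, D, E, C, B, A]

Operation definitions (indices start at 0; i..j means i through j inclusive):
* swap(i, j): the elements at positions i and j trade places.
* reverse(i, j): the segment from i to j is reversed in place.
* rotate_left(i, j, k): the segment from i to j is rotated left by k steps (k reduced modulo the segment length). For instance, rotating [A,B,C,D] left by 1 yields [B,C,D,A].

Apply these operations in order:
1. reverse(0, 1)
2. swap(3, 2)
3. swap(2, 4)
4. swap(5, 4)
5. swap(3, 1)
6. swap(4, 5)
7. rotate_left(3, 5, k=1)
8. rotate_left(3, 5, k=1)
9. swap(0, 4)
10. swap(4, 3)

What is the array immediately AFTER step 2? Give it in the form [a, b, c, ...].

After 1 (reverse(0, 1)): [D, F, E, C, B, A]
After 2 (swap(3, 2)): [D, F, C, E, B, A]

Answer: [D, F, C, E, B, A]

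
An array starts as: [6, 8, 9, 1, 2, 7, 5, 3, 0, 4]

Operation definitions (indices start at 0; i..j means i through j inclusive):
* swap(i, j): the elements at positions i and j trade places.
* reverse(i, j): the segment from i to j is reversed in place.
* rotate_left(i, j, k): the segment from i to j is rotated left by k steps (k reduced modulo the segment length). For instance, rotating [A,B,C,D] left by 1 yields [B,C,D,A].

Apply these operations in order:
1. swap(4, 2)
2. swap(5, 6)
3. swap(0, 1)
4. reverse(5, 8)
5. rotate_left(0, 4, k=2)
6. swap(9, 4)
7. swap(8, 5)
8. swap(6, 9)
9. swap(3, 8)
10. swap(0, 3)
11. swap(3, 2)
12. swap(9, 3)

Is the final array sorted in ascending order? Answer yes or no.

After 1 (swap(4, 2)): [6, 8, 2, 1, 9, 7, 5, 3, 0, 4]
After 2 (swap(5, 6)): [6, 8, 2, 1, 9, 5, 7, 3, 0, 4]
After 3 (swap(0, 1)): [8, 6, 2, 1, 9, 5, 7, 3, 0, 4]
After 4 (reverse(5, 8)): [8, 6, 2, 1, 9, 0, 3, 7, 5, 4]
After 5 (rotate_left(0, 4, k=2)): [2, 1, 9, 8, 6, 0, 3, 7, 5, 4]
After 6 (swap(9, 4)): [2, 1, 9, 8, 4, 0, 3, 7, 5, 6]
After 7 (swap(8, 5)): [2, 1, 9, 8, 4, 5, 3, 7, 0, 6]
After 8 (swap(6, 9)): [2, 1, 9, 8, 4, 5, 6, 7, 0, 3]
After 9 (swap(3, 8)): [2, 1, 9, 0, 4, 5, 6, 7, 8, 3]
After 10 (swap(0, 3)): [0, 1, 9, 2, 4, 5, 6, 7, 8, 3]
After 11 (swap(3, 2)): [0, 1, 2, 9, 4, 5, 6, 7, 8, 3]
After 12 (swap(9, 3)): [0, 1, 2, 3, 4, 5, 6, 7, 8, 9]

Answer: yes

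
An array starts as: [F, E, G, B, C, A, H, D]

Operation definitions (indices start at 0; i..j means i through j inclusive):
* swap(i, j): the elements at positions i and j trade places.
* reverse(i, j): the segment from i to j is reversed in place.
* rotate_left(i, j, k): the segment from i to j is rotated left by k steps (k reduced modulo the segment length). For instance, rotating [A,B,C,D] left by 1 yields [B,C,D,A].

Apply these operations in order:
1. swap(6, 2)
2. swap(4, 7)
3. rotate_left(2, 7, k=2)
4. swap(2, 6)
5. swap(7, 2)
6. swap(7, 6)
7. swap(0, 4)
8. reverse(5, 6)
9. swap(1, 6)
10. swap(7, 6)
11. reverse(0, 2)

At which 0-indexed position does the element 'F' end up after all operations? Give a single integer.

Answer: 4

Derivation:
After 1 (swap(6, 2)): [F, E, H, B, C, A, G, D]
After 2 (swap(4, 7)): [F, E, H, B, D, A, G, C]
After 3 (rotate_left(2, 7, k=2)): [F, E, D, A, G, C, H, B]
After 4 (swap(2, 6)): [F, E, H, A, G, C, D, B]
After 5 (swap(7, 2)): [F, E, B, A, G, C, D, H]
After 6 (swap(7, 6)): [F, E, B, A, G, C, H, D]
After 7 (swap(0, 4)): [G, E, B, A, F, C, H, D]
After 8 (reverse(5, 6)): [G, E, B, A, F, H, C, D]
After 9 (swap(1, 6)): [G, C, B, A, F, H, E, D]
After 10 (swap(7, 6)): [G, C, B, A, F, H, D, E]
After 11 (reverse(0, 2)): [B, C, G, A, F, H, D, E]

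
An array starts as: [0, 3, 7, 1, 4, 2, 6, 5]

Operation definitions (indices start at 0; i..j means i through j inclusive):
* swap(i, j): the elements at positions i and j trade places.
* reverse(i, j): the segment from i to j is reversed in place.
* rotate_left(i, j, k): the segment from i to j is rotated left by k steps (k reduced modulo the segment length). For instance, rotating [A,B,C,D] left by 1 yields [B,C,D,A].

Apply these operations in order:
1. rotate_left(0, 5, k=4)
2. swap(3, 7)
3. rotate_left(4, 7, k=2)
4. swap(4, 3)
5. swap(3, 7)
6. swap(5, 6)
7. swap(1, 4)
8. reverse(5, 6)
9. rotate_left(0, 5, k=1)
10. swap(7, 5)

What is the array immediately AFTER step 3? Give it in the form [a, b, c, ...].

Answer: [4, 2, 0, 5, 6, 3, 7, 1]

Derivation:
After 1 (rotate_left(0, 5, k=4)): [4, 2, 0, 3, 7, 1, 6, 5]
After 2 (swap(3, 7)): [4, 2, 0, 5, 7, 1, 6, 3]
After 3 (rotate_left(4, 7, k=2)): [4, 2, 0, 5, 6, 3, 7, 1]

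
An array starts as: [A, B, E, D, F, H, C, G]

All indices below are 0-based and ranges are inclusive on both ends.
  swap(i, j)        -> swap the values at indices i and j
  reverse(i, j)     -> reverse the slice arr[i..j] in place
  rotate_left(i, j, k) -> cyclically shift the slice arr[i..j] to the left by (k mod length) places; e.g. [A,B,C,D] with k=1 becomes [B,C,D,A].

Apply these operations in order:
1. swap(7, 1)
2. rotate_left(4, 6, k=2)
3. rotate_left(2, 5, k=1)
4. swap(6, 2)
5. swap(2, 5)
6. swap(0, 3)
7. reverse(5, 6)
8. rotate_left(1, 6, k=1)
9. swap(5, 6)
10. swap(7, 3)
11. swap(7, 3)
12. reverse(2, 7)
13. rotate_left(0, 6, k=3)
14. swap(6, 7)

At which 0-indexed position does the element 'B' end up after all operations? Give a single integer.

After 1 (swap(7, 1)): [A, G, E, D, F, H, C, B]
After 2 (rotate_left(4, 6, k=2)): [A, G, E, D, C, F, H, B]
After 3 (rotate_left(2, 5, k=1)): [A, G, D, C, F, E, H, B]
After 4 (swap(6, 2)): [A, G, H, C, F, E, D, B]
After 5 (swap(2, 5)): [A, G, E, C, F, H, D, B]
After 6 (swap(0, 3)): [C, G, E, A, F, H, D, B]
After 7 (reverse(5, 6)): [C, G, E, A, F, D, H, B]
After 8 (rotate_left(1, 6, k=1)): [C, E, A, F, D, H, G, B]
After 9 (swap(5, 6)): [C, E, A, F, D, G, H, B]
After 10 (swap(7, 3)): [C, E, A, B, D, G, H, F]
After 11 (swap(7, 3)): [C, E, A, F, D, G, H, B]
After 12 (reverse(2, 7)): [C, E, B, H, G, D, F, A]
After 13 (rotate_left(0, 6, k=3)): [H, G, D, F, C, E, B, A]
After 14 (swap(6, 7)): [H, G, D, F, C, E, A, B]

Answer: 7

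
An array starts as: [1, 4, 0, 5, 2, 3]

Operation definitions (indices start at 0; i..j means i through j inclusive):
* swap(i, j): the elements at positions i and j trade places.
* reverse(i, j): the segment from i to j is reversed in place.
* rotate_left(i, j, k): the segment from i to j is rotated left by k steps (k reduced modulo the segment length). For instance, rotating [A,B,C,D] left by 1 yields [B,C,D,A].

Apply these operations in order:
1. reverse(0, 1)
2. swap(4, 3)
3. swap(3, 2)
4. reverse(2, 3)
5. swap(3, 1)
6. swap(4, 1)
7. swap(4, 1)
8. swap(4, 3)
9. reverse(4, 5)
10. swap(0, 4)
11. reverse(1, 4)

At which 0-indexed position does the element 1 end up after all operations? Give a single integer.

Answer: 5

Derivation:
After 1 (reverse(0, 1)): [4, 1, 0, 5, 2, 3]
After 2 (swap(4, 3)): [4, 1, 0, 2, 5, 3]
After 3 (swap(3, 2)): [4, 1, 2, 0, 5, 3]
After 4 (reverse(2, 3)): [4, 1, 0, 2, 5, 3]
After 5 (swap(3, 1)): [4, 2, 0, 1, 5, 3]
After 6 (swap(4, 1)): [4, 5, 0, 1, 2, 3]
After 7 (swap(4, 1)): [4, 2, 0, 1, 5, 3]
After 8 (swap(4, 3)): [4, 2, 0, 5, 1, 3]
After 9 (reverse(4, 5)): [4, 2, 0, 5, 3, 1]
After 10 (swap(0, 4)): [3, 2, 0, 5, 4, 1]
After 11 (reverse(1, 4)): [3, 4, 5, 0, 2, 1]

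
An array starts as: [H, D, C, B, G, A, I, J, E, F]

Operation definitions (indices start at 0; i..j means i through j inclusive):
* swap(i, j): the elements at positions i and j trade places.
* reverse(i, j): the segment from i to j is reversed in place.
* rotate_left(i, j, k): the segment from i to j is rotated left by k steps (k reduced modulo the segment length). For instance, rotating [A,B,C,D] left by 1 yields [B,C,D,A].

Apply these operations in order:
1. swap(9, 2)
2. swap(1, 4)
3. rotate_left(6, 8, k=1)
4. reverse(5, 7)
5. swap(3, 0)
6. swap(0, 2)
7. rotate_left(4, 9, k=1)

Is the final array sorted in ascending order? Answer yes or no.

Answer: no

Derivation:
After 1 (swap(9, 2)): [H, D, F, B, G, A, I, J, E, C]
After 2 (swap(1, 4)): [H, G, F, B, D, A, I, J, E, C]
After 3 (rotate_left(6, 8, k=1)): [H, G, F, B, D, A, J, E, I, C]
After 4 (reverse(5, 7)): [H, G, F, B, D, E, J, A, I, C]
After 5 (swap(3, 0)): [B, G, F, H, D, E, J, A, I, C]
After 6 (swap(0, 2)): [F, G, B, H, D, E, J, A, I, C]
After 7 (rotate_left(4, 9, k=1)): [F, G, B, H, E, J, A, I, C, D]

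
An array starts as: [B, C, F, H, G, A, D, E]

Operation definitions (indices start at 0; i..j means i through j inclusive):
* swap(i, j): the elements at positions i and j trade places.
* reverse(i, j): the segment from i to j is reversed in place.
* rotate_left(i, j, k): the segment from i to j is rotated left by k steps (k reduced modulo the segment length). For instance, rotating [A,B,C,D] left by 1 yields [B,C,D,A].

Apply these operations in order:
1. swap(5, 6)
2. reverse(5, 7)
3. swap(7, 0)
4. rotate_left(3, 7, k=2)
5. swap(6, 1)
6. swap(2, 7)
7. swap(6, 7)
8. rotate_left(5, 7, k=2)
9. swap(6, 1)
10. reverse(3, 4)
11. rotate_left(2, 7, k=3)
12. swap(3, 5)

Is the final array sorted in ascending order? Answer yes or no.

Answer: no

Derivation:
After 1 (swap(5, 6)): [B, C, F, H, G, D, A, E]
After 2 (reverse(5, 7)): [B, C, F, H, G, E, A, D]
After 3 (swap(7, 0)): [D, C, F, H, G, E, A, B]
After 4 (rotate_left(3, 7, k=2)): [D, C, F, E, A, B, H, G]
After 5 (swap(6, 1)): [D, H, F, E, A, B, C, G]
After 6 (swap(2, 7)): [D, H, G, E, A, B, C, F]
After 7 (swap(6, 7)): [D, H, G, E, A, B, F, C]
After 8 (rotate_left(5, 7, k=2)): [D, H, G, E, A, C, B, F]
After 9 (swap(6, 1)): [D, B, G, E, A, C, H, F]
After 10 (reverse(3, 4)): [D, B, G, A, E, C, H, F]
After 11 (rotate_left(2, 7, k=3)): [D, B, C, H, F, G, A, E]
After 12 (swap(3, 5)): [D, B, C, G, F, H, A, E]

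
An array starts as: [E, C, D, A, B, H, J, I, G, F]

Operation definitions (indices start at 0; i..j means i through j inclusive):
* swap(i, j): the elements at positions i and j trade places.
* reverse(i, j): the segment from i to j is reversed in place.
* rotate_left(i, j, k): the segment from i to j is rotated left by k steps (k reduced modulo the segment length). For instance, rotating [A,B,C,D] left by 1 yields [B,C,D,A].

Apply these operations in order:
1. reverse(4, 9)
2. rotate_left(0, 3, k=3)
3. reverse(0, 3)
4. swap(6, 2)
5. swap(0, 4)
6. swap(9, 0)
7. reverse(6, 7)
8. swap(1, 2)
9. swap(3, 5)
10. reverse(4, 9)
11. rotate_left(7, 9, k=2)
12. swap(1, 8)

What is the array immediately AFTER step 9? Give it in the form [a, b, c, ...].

Answer: [B, I, C, G, D, A, J, E, H, F]

Derivation:
After 1 (reverse(4, 9)): [E, C, D, A, F, G, I, J, H, B]
After 2 (rotate_left(0, 3, k=3)): [A, E, C, D, F, G, I, J, H, B]
After 3 (reverse(0, 3)): [D, C, E, A, F, G, I, J, H, B]
After 4 (swap(6, 2)): [D, C, I, A, F, G, E, J, H, B]
After 5 (swap(0, 4)): [F, C, I, A, D, G, E, J, H, B]
After 6 (swap(9, 0)): [B, C, I, A, D, G, E, J, H, F]
After 7 (reverse(6, 7)): [B, C, I, A, D, G, J, E, H, F]
After 8 (swap(1, 2)): [B, I, C, A, D, G, J, E, H, F]
After 9 (swap(3, 5)): [B, I, C, G, D, A, J, E, H, F]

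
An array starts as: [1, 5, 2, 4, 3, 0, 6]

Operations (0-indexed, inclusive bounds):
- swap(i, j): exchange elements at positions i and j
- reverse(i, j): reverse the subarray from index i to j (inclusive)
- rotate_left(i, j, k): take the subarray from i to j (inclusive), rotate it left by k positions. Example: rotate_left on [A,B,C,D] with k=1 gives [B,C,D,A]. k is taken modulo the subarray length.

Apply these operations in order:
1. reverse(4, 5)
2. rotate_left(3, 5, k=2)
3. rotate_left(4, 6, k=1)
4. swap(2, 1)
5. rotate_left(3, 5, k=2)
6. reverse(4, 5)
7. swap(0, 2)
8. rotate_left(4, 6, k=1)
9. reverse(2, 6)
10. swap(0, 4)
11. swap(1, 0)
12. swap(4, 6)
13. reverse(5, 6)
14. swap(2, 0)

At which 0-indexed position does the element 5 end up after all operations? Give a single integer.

After 1 (reverse(4, 5)): [1, 5, 2, 4, 0, 3, 6]
After 2 (rotate_left(3, 5, k=2)): [1, 5, 2, 3, 4, 0, 6]
After 3 (rotate_left(4, 6, k=1)): [1, 5, 2, 3, 0, 6, 4]
After 4 (swap(2, 1)): [1, 2, 5, 3, 0, 6, 4]
After 5 (rotate_left(3, 5, k=2)): [1, 2, 5, 6, 3, 0, 4]
After 6 (reverse(4, 5)): [1, 2, 5, 6, 0, 3, 4]
After 7 (swap(0, 2)): [5, 2, 1, 6, 0, 3, 4]
After 8 (rotate_left(4, 6, k=1)): [5, 2, 1, 6, 3, 4, 0]
After 9 (reverse(2, 6)): [5, 2, 0, 4, 3, 6, 1]
After 10 (swap(0, 4)): [3, 2, 0, 4, 5, 6, 1]
After 11 (swap(1, 0)): [2, 3, 0, 4, 5, 6, 1]
After 12 (swap(4, 6)): [2, 3, 0, 4, 1, 6, 5]
After 13 (reverse(5, 6)): [2, 3, 0, 4, 1, 5, 6]
After 14 (swap(2, 0)): [0, 3, 2, 4, 1, 5, 6]

Answer: 5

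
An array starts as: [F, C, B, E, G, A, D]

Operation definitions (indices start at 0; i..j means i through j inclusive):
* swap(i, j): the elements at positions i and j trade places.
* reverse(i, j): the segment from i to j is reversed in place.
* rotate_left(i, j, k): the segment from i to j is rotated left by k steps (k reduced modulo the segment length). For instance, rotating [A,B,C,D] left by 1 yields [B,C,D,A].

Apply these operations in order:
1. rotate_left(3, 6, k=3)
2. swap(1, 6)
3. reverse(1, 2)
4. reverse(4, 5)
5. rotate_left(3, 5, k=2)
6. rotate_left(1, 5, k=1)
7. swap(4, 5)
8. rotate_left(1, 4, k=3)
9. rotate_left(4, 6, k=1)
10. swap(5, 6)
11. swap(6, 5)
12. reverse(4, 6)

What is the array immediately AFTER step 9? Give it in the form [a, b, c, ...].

After 1 (rotate_left(3, 6, k=3)): [F, C, B, D, E, G, A]
After 2 (swap(1, 6)): [F, A, B, D, E, G, C]
After 3 (reverse(1, 2)): [F, B, A, D, E, G, C]
After 4 (reverse(4, 5)): [F, B, A, D, G, E, C]
After 5 (rotate_left(3, 5, k=2)): [F, B, A, E, D, G, C]
After 6 (rotate_left(1, 5, k=1)): [F, A, E, D, G, B, C]
After 7 (swap(4, 5)): [F, A, E, D, B, G, C]
After 8 (rotate_left(1, 4, k=3)): [F, B, A, E, D, G, C]
After 9 (rotate_left(4, 6, k=1)): [F, B, A, E, G, C, D]

Answer: [F, B, A, E, G, C, D]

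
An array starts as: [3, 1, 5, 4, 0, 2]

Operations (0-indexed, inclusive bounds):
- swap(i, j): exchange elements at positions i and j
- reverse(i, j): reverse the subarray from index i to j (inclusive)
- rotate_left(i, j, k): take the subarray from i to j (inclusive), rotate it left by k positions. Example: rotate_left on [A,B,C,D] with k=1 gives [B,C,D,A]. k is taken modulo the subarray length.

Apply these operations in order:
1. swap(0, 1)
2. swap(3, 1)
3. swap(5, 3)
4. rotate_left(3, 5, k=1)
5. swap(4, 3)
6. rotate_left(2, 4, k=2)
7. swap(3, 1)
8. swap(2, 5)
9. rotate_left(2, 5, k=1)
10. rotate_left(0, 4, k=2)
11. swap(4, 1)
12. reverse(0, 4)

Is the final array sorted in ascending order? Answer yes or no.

Answer: no

Derivation:
After 1 (swap(0, 1)): [1, 3, 5, 4, 0, 2]
After 2 (swap(3, 1)): [1, 4, 5, 3, 0, 2]
After 3 (swap(5, 3)): [1, 4, 5, 2, 0, 3]
After 4 (rotate_left(3, 5, k=1)): [1, 4, 5, 0, 3, 2]
After 5 (swap(4, 3)): [1, 4, 5, 3, 0, 2]
After 6 (rotate_left(2, 4, k=2)): [1, 4, 0, 5, 3, 2]
After 7 (swap(3, 1)): [1, 5, 0, 4, 3, 2]
After 8 (swap(2, 5)): [1, 5, 2, 4, 3, 0]
After 9 (rotate_left(2, 5, k=1)): [1, 5, 4, 3, 0, 2]
After 10 (rotate_left(0, 4, k=2)): [4, 3, 0, 1, 5, 2]
After 11 (swap(4, 1)): [4, 5, 0, 1, 3, 2]
After 12 (reverse(0, 4)): [3, 1, 0, 5, 4, 2]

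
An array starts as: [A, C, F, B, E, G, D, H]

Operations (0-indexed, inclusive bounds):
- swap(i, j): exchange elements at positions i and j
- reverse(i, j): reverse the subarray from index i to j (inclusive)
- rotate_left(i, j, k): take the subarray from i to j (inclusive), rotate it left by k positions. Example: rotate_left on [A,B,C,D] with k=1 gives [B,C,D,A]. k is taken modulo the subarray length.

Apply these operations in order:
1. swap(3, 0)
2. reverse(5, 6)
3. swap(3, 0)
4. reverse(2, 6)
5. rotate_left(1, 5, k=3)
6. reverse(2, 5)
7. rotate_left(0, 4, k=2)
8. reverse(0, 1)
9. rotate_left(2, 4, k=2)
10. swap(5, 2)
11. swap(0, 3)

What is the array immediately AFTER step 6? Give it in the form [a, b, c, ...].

Answer: [A, E, D, G, C, B, F, H]

Derivation:
After 1 (swap(3, 0)): [B, C, F, A, E, G, D, H]
After 2 (reverse(5, 6)): [B, C, F, A, E, D, G, H]
After 3 (swap(3, 0)): [A, C, F, B, E, D, G, H]
After 4 (reverse(2, 6)): [A, C, G, D, E, B, F, H]
After 5 (rotate_left(1, 5, k=3)): [A, E, B, C, G, D, F, H]
After 6 (reverse(2, 5)): [A, E, D, G, C, B, F, H]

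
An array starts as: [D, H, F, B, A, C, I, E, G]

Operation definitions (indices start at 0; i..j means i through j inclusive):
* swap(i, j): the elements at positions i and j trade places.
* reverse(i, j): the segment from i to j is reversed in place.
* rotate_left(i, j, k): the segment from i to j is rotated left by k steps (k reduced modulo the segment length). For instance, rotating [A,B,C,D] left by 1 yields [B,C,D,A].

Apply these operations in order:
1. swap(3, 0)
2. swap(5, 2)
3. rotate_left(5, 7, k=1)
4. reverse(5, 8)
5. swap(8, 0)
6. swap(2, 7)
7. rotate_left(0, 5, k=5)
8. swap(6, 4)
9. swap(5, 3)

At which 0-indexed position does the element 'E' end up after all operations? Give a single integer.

Answer: 5

Derivation:
After 1 (swap(3, 0)): [B, H, F, D, A, C, I, E, G]
After 2 (swap(5, 2)): [B, H, C, D, A, F, I, E, G]
After 3 (rotate_left(5, 7, k=1)): [B, H, C, D, A, I, E, F, G]
After 4 (reverse(5, 8)): [B, H, C, D, A, G, F, E, I]
After 5 (swap(8, 0)): [I, H, C, D, A, G, F, E, B]
After 6 (swap(2, 7)): [I, H, E, D, A, G, F, C, B]
After 7 (rotate_left(0, 5, k=5)): [G, I, H, E, D, A, F, C, B]
After 8 (swap(6, 4)): [G, I, H, E, F, A, D, C, B]
After 9 (swap(5, 3)): [G, I, H, A, F, E, D, C, B]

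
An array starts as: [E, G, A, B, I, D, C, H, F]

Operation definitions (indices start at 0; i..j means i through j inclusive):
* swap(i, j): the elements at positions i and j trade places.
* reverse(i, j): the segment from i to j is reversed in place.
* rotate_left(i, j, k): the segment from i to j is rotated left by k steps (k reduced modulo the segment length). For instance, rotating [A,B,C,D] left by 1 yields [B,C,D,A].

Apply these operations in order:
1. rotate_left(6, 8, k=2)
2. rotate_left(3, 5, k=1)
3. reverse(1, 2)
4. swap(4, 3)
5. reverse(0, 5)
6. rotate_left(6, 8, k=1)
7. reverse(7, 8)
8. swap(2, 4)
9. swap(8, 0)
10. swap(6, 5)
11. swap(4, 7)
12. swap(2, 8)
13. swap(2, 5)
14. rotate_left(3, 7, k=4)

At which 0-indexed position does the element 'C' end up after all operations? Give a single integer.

After 1 (rotate_left(6, 8, k=2)): [E, G, A, B, I, D, F, C, H]
After 2 (rotate_left(3, 5, k=1)): [E, G, A, I, D, B, F, C, H]
After 3 (reverse(1, 2)): [E, A, G, I, D, B, F, C, H]
After 4 (swap(4, 3)): [E, A, G, D, I, B, F, C, H]
After 5 (reverse(0, 5)): [B, I, D, G, A, E, F, C, H]
After 6 (rotate_left(6, 8, k=1)): [B, I, D, G, A, E, C, H, F]
After 7 (reverse(7, 8)): [B, I, D, G, A, E, C, F, H]
After 8 (swap(2, 4)): [B, I, A, G, D, E, C, F, H]
After 9 (swap(8, 0)): [H, I, A, G, D, E, C, F, B]
After 10 (swap(6, 5)): [H, I, A, G, D, C, E, F, B]
After 11 (swap(4, 7)): [H, I, A, G, F, C, E, D, B]
After 12 (swap(2, 8)): [H, I, B, G, F, C, E, D, A]
After 13 (swap(2, 5)): [H, I, C, G, F, B, E, D, A]
After 14 (rotate_left(3, 7, k=4)): [H, I, C, D, G, F, B, E, A]

Answer: 2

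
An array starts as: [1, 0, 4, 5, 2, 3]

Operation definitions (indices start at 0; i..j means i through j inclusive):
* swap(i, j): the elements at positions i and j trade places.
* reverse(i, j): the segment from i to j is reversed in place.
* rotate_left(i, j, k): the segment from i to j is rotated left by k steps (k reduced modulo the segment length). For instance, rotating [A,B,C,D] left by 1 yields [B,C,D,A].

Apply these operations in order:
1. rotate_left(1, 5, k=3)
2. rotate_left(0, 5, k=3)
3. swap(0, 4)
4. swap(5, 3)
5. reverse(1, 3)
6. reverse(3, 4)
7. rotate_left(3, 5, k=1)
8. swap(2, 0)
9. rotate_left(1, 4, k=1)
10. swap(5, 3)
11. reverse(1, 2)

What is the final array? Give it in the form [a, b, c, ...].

After 1 (rotate_left(1, 5, k=3)): [1, 2, 3, 0, 4, 5]
After 2 (rotate_left(0, 5, k=3)): [0, 4, 5, 1, 2, 3]
After 3 (swap(0, 4)): [2, 4, 5, 1, 0, 3]
After 4 (swap(5, 3)): [2, 4, 5, 3, 0, 1]
After 5 (reverse(1, 3)): [2, 3, 5, 4, 0, 1]
After 6 (reverse(3, 4)): [2, 3, 5, 0, 4, 1]
After 7 (rotate_left(3, 5, k=1)): [2, 3, 5, 4, 1, 0]
After 8 (swap(2, 0)): [5, 3, 2, 4, 1, 0]
After 9 (rotate_left(1, 4, k=1)): [5, 2, 4, 1, 3, 0]
After 10 (swap(5, 3)): [5, 2, 4, 0, 3, 1]
After 11 (reverse(1, 2)): [5, 4, 2, 0, 3, 1]

Answer: [5, 4, 2, 0, 3, 1]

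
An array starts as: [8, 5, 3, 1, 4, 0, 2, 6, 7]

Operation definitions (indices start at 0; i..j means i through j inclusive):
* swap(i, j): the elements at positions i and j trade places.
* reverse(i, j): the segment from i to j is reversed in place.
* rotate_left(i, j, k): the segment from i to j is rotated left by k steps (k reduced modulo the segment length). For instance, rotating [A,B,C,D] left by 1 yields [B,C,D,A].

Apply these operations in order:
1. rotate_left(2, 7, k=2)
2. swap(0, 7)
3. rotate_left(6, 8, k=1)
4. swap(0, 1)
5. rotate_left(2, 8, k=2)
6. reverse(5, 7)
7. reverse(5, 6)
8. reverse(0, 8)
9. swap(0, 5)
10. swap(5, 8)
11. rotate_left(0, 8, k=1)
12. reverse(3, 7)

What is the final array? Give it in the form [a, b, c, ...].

After 1 (rotate_left(2, 7, k=2)): [8, 5, 4, 0, 2, 6, 3, 1, 7]
After 2 (swap(0, 7)): [1, 5, 4, 0, 2, 6, 3, 8, 7]
After 3 (rotate_left(6, 8, k=1)): [1, 5, 4, 0, 2, 6, 8, 7, 3]
After 4 (swap(0, 1)): [5, 1, 4, 0, 2, 6, 8, 7, 3]
After 5 (rotate_left(2, 8, k=2)): [5, 1, 2, 6, 8, 7, 3, 4, 0]
After 6 (reverse(5, 7)): [5, 1, 2, 6, 8, 4, 3, 7, 0]
After 7 (reverse(5, 6)): [5, 1, 2, 6, 8, 3, 4, 7, 0]
After 8 (reverse(0, 8)): [0, 7, 4, 3, 8, 6, 2, 1, 5]
After 9 (swap(0, 5)): [6, 7, 4, 3, 8, 0, 2, 1, 5]
After 10 (swap(5, 8)): [6, 7, 4, 3, 8, 5, 2, 1, 0]
After 11 (rotate_left(0, 8, k=1)): [7, 4, 3, 8, 5, 2, 1, 0, 6]
After 12 (reverse(3, 7)): [7, 4, 3, 0, 1, 2, 5, 8, 6]

Answer: [7, 4, 3, 0, 1, 2, 5, 8, 6]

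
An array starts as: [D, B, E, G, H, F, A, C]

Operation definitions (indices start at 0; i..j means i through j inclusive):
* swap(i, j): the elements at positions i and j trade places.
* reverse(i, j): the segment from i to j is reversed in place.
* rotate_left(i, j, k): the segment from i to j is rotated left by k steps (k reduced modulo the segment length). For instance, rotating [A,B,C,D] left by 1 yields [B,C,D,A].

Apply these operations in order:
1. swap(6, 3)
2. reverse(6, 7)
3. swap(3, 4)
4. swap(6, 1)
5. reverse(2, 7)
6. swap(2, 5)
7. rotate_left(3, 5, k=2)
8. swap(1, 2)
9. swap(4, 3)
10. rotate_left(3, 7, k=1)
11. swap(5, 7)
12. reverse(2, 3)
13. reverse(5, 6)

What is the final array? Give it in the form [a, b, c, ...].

After 1 (swap(6, 3)): [D, B, E, A, H, F, G, C]
After 2 (reverse(6, 7)): [D, B, E, A, H, F, C, G]
After 3 (swap(3, 4)): [D, B, E, H, A, F, C, G]
After 4 (swap(6, 1)): [D, C, E, H, A, F, B, G]
After 5 (reverse(2, 7)): [D, C, G, B, F, A, H, E]
After 6 (swap(2, 5)): [D, C, A, B, F, G, H, E]
After 7 (rotate_left(3, 5, k=2)): [D, C, A, G, B, F, H, E]
After 8 (swap(1, 2)): [D, A, C, G, B, F, H, E]
After 9 (swap(4, 3)): [D, A, C, B, G, F, H, E]
After 10 (rotate_left(3, 7, k=1)): [D, A, C, G, F, H, E, B]
After 11 (swap(5, 7)): [D, A, C, G, F, B, E, H]
After 12 (reverse(2, 3)): [D, A, G, C, F, B, E, H]
After 13 (reverse(5, 6)): [D, A, G, C, F, E, B, H]

Answer: [D, A, G, C, F, E, B, H]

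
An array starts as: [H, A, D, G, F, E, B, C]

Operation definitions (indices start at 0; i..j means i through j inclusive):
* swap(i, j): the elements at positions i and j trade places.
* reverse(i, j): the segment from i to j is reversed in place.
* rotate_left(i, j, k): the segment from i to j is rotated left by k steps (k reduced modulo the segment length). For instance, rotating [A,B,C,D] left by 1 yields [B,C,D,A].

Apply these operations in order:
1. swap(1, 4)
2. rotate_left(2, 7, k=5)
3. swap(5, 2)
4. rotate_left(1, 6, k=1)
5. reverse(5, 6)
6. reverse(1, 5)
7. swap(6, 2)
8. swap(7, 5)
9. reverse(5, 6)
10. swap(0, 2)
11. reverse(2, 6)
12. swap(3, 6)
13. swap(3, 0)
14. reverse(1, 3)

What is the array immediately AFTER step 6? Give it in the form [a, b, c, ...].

After 1 (swap(1, 4)): [H, F, D, G, A, E, B, C]
After 2 (rotate_left(2, 7, k=5)): [H, F, C, D, G, A, E, B]
After 3 (swap(5, 2)): [H, F, A, D, G, C, E, B]
After 4 (rotate_left(1, 6, k=1)): [H, A, D, G, C, E, F, B]
After 5 (reverse(5, 6)): [H, A, D, G, C, F, E, B]
After 6 (reverse(1, 5)): [H, F, C, G, D, A, E, B]

Answer: [H, F, C, G, D, A, E, B]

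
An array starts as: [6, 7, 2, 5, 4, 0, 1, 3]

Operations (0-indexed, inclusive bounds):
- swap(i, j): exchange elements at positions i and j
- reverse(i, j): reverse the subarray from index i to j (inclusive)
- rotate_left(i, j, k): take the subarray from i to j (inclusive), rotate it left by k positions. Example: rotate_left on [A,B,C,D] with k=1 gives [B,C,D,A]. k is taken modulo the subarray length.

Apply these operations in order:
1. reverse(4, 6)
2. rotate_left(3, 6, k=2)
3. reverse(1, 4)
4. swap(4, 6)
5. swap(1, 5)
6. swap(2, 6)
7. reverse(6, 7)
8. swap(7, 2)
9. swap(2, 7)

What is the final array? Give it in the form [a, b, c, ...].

After 1 (reverse(4, 6)): [6, 7, 2, 5, 1, 0, 4, 3]
After 2 (rotate_left(3, 6, k=2)): [6, 7, 2, 0, 4, 5, 1, 3]
After 3 (reverse(1, 4)): [6, 4, 0, 2, 7, 5, 1, 3]
After 4 (swap(4, 6)): [6, 4, 0, 2, 1, 5, 7, 3]
After 5 (swap(1, 5)): [6, 5, 0, 2, 1, 4, 7, 3]
After 6 (swap(2, 6)): [6, 5, 7, 2, 1, 4, 0, 3]
After 7 (reverse(6, 7)): [6, 5, 7, 2, 1, 4, 3, 0]
After 8 (swap(7, 2)): [6, 5, 0, 2, 1, 4, 3, 7]
After 9 (swap(2, 7)): [6, 5, 7, 2, 1, 4, 3, 0]

Answer: [6, 5, 7, 2, 1, 4, 3, 0]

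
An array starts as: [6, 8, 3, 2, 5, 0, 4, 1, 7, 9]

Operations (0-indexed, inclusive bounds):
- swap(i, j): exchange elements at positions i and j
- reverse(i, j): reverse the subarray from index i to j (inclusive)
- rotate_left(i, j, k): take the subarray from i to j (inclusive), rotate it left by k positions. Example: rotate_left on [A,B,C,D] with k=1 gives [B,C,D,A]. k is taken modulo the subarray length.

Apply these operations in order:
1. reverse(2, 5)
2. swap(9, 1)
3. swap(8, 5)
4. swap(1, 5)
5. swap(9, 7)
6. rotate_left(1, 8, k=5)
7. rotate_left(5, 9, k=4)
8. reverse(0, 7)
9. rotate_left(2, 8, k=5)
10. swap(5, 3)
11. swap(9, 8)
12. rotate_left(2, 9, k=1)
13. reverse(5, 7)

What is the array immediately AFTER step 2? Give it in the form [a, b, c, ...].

Answer: [6, 9, 0, 5, 2, 3, 4, 1, 7, 8]

Derivation:
After 1 (reverse(2, 5)): [6, 8, 0, 5, 2, 3, 4, 1, 7, 9]
After 2 (swap(9, 1)): [6, 9, 0, 5, 2, 3, 4, 1, 7, 8]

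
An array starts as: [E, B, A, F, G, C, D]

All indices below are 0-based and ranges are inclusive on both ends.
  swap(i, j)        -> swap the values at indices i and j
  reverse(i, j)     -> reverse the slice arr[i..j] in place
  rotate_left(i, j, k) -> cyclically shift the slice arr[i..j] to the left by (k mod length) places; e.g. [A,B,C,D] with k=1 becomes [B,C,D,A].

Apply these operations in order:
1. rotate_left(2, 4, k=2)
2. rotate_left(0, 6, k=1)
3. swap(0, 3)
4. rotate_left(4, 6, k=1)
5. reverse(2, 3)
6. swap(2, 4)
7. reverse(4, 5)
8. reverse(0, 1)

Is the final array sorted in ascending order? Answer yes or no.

Answer: no

Derivation:
After 1 (rotate_left(2, 4, k=2)): [E, B, G, A, F, C, D]
After 2 (rotate_left(0, 6, k=1)): [B, G, A, F, C, D, E]
After 3 (swap(0, 3)): [F, G, A, B, C, D, E]
After 4 (rotate_left(4, 6, k=1)): [F, G, A, B, D, E, C]
After 5 (reverse(2, 3)): [F, G, B, A, D, E, C]
After 6 (swap(2, 4)): [F, G, D, A, B, E, C]
After 7 (reverse(4, 5)): [F, G, D, A, E, B, C]
After 8 (reverse(0, 1)): [G, F, D, A, E, B, C]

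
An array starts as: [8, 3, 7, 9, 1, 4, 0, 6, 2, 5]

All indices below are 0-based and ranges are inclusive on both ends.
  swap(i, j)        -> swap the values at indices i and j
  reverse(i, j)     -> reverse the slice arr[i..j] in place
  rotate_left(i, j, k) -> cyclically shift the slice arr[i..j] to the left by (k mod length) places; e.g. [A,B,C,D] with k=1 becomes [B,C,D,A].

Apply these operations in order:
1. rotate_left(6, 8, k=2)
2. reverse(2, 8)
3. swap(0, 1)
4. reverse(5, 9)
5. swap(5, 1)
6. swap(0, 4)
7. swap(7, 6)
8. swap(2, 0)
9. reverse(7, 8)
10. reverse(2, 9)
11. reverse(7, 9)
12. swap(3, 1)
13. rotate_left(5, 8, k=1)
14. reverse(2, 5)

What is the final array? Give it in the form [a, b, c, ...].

Answer: [6, 7, 8, 1, 5, 4, 2, 0, 9, 3]

Derivation:
After 1 (rotate_left(6, 8, k=2)): [8, 3, 7, 9, 1, 4, 2, 0, 6, 5]
After 2 (reverse(2, 8)): [8, 3, 6, 0, 2, 4, 1, 9, 7, 5]
After 3 (swap(0, 1)): [3, 8, 6, 0, 2, 4, 1, 9, 7, 5]
After 4 (reverse(5, 9)): [3, 8, 6, 0, 2, 5, 7, 9, 1, 4]
After 5 (swap(5, 1)): [3, 5, 6, 0, 2, 8, 7, 9, 1, 4]
After 6 (swap(0, 4)): [2, 5, 6, 0, 3, 8, 7, 9, 1, 4]
After 7 (swap(7, 6)): [2, 5, 6, 0, 3, 8, 9, 7, 1, 4]
After 8 (swap(2, 0)): [6, 5, 2, 0, 3, 8, 9, 7, 1, 4]
After 9 (reverse(7, 8)): [6, 5, 2, 0, 3, 8, 9, 1, 7, 4]
After 10 (reverse(2, 9)): [6, 5, 4, 7, 1, 9, 8, 3, 0, 2]
After 11 (reverse(7, 9)): [6, 5, 4, 7, 1, 9, 8, 2, 0, 3]
After 12 (swap(3, 1)): [6, 7, 4, 5, 1, 9, 8, 2, 0, 3]
After 13 (rotate_left(5, 8, k=1)): [6, 7, 4, 5, 1, 8, 2, 0, 9, 3]
After 14 (reverse(2, 5)): [6, 7, 8, 1, 5, 4, 2, 0, 9, 3]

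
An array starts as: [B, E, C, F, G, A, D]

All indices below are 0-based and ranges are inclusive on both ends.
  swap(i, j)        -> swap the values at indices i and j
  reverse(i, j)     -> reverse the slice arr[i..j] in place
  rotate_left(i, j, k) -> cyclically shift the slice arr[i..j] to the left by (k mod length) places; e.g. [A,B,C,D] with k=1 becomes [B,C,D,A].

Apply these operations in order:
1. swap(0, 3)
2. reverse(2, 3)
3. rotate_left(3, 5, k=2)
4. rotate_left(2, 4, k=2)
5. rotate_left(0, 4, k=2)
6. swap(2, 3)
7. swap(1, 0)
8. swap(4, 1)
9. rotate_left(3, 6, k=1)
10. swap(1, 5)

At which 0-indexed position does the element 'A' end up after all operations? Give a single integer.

After 1 (swap(0, 3)): [F, E, C, B, G, A, D]
After 2 (reverse(2, 3)): [F, E, B, C, G, A, D]
After 3 (rotate_left(3, 5, k=2)): [F, E, B, A, C, G, D]
After 4 (rotate_left(2, 4, k=2)): [F, E, C, B, A, G, D]
After 5 (rotate_left(0, 4, k=2)): [C, B, A, F, E, G, D]
After 6 (swap(2, 3)): [C, B, F, A, E, G, D]
After 7 (swap(1, 0)): [B, C, F, A, E, G, D]
After 8 (swap(4, 1)): [B, E, F, A, C, G, D]
After 9 (rotate_left(3, 6, k=1)): [B, E, F, C, G, D, A]
After 10 (swap(1, 5)): [B, D, F, C, G, E, A]

Answer: 6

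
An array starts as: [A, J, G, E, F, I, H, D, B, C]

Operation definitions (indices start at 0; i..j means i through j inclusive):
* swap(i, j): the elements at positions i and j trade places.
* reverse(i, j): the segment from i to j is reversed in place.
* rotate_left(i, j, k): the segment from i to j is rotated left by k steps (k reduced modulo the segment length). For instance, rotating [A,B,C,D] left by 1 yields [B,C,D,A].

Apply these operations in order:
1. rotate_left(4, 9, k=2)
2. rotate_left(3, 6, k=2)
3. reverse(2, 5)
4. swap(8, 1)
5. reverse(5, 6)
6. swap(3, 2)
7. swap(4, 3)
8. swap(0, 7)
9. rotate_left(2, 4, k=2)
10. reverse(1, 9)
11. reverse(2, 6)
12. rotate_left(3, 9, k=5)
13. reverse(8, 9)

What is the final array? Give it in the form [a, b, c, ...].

Answer: [C, I, D, E, F, H, G, A, B, J]

Derivation:
After 1 (rotate_left(4, 9, k=2)): [A, J, G, E, H, D, B, C, F, I]
After 2 (rotate_left(3, 6, k=2)): [A, J, G, D, B, E, H, C, F, I]
After 3 (reverse(2, 5)): [A, J, E, B, D, G, H, C, F, I]
After 4 (swap(8, 1)): [A, F, E, B, D, G, H, C, J, I]
After 5 (reverse(5, 6)): [A, F, E, B, D, H, G, C, J, I]
After 6 (swap(3, 2)): [A, F, B, E, D, H, G, C, J, I]
After 7 (swap(4, 3)): [A, F, B, D, E, H, G, C, J, I]
After 8 (swap(0, 7)): [C, F, B, D, E, H, G, A, J, I]
After 9 (rotate_left(2, 4, k=2)): [C, F, E, B, D, H, G, A, J, I]
After 10 (reverse(1, 9)): [C, I, J, A, G, H, D, B, E, F]
After 11 (reverse(2, 6)): [C, I, D, H, G, A, J, B, E, F]
After 12 (rotate_left(3, 9, k=5)): [C, I, D, E, F, H, G, A, J, B]
After 13 (reverse(8, 9)): [C, I, D, E, F, H, G, A, B, J]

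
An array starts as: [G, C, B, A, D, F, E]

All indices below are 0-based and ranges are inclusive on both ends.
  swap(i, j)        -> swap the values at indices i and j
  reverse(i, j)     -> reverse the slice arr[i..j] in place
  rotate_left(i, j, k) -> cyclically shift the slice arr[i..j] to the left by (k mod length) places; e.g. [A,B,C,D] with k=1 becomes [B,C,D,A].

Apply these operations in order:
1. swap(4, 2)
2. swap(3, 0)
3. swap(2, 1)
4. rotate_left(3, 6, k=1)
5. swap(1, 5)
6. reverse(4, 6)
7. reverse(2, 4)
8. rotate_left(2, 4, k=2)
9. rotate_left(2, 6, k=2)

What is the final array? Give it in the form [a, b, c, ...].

After 1 (swap(4, 2)): [G, C, D, A, B, F, E]
After 2 (swap(3, 0)): [A, C, D, G, B, F, E]
After 3 (swap(2, 1)): [A, D, C, G, B, F, E]
After 4 (rotate_left(3, 6, k=1)): [A, D, C, B, F, E, G]
After 5 (swap(1, 5)): [A, E, C, B, F, D, G]
After 6 (reverse(4, 6)): [A, E, C, B, G, D, F]
After 7 (reverse(2, 4)): [A, E, G, B, C, D, F]
After 8 (rotate_left(2, 4, k=2)): [A, E, C, G, B, D, F]
After 9 (rotate_left(2, 6, k=2)): [A, E, B, D, F, C, G]

Answer: [A, E, B, D, F, C, G]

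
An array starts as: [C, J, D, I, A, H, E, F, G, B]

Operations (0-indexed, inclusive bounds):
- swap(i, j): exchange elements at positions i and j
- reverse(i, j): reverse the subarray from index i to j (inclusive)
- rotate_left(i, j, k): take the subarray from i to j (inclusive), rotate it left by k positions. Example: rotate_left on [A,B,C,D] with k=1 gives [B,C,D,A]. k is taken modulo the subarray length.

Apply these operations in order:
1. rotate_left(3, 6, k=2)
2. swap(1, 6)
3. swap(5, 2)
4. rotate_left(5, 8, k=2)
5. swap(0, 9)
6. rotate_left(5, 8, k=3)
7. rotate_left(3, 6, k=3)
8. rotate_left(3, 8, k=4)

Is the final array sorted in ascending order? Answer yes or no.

After 1 (rotate_left(3, 6, k=2)): [C, J, D, H, E, I, A, F, G, B]
After 2 (swap(1, 6)): [C, A, D, H, E, I, J, F, G, B]
After 3 (swap(5, 2)): [C, A, I, H, E, D, J, F, G, B]
After 4 (rotate_left(5, 8, k=2)): [C, A, I, H, E, F, G, D, J, B]
After 5 (swap(0, 9)): [B, A, I, H, E, F, G, D, J, C]
After 6 (rotate_left(5, 8, k=3)): [B, A, I, H, E, J, F, G, D, C]
After 7 (rotate_left(3, 6, k=3)): [B, A, I, F, H, E, J, G, D, C]
After 8 (rotate_left(3, 8, k=4)): [B, A, I, G, D, F, H, E, J, C]

Answer: no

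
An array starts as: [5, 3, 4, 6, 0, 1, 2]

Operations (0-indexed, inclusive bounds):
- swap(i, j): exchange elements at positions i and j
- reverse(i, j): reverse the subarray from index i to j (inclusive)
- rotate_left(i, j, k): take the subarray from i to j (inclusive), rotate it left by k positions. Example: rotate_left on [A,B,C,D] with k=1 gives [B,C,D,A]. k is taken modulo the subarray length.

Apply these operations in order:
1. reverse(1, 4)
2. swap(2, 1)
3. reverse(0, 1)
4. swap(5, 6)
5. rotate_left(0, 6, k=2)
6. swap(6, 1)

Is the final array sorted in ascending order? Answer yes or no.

After 1 (reverse(1, 4)): [5, 0, 6, 4, 3, 1, 2]
After 2 (swap(2, 1)): [5, 6, 0, 4, 3, 1, 2]
After 3 (reverse(0, 1)): [6, 5, 0, 4, 3, 1, 2]
After 4 (swap(5, 6)): [6, 5, 0, 4, 3, 2, 1]
After 5 (rotate_left(0, 6, k=2)): [0, 4, 3, 2, 1, 6, 5]
After 6 (swap(6, 1)): [0, 5, 3, 2, 1, 6, 4]

Answer: no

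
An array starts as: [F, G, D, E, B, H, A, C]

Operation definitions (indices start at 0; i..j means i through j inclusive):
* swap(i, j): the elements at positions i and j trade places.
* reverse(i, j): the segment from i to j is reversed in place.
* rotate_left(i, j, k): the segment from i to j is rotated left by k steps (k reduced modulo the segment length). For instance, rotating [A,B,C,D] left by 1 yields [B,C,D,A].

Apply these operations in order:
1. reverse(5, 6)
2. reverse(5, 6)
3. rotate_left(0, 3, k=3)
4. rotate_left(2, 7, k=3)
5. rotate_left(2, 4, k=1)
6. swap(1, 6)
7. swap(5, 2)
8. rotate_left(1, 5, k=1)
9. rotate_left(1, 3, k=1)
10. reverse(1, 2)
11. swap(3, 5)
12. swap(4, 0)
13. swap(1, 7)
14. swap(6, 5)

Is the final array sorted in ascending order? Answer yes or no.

After 1 (reverse(5, 6)): [F, G, D, E, B, A, H, C]
After 2 (reverse(5, 6)): [F, G, D, E, B, H, A, C]
After 3 (rotate_left(0, 3, k=3)): [E, F, G, D, B, H, A, C]
After 4 (rotate_left(2, 7, k=3)): [E, F, H, A, C, G, D, B]
After 5 (rotate_left(2, 4, k=1)): [E, F, A, C, H, G, D, B]
After 6 (swap(1, 6)): [E, D, A, C, H, G, F, B]
After 7 (swap(5, 2)): [E, D, G, C, H, A, F, B]
After 8 (rotate_left(1, 5, k=1)): [E, G, C, H, A, D, F, B]
After 9 (rotate_left(1, 3, k=1)): [E, C, H, G, A, D, F, B]
After 10 (reverse(1, 2)): [E, H, C, G, A, D, F, B]
After 11 (swap(3, 5)): [E, H, C, D, A, G, F, B]
After 12 (swap(4, 0)): [A, H, C, D, E, G, F, B]
After 13 (swap(1, 7)): [A, B, C, D, E, G, F, H]
After 14 (swap(6, 5)): [A, B, C, D, E, F, G, H]

Answer: yes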